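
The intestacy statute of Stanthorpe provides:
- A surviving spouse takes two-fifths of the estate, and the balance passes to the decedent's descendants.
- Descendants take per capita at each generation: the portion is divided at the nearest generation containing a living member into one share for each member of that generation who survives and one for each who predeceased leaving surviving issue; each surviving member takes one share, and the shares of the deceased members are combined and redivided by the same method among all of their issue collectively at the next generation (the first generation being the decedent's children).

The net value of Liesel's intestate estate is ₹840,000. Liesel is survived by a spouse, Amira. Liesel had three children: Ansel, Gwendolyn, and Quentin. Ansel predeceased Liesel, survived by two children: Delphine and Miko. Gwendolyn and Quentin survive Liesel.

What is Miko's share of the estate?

Amira takes two-fifths of ₹840,000 = ₹336,000. The remaining ₹504,000 passes to the descendants.
The descendants' portion (₹504,000) is divided at the children's generation into 3 shares of ₹168,000. Gwendolyn and Quentin each take ₹168,000. The remaining share for the deceased Ansel (₹168,000) is carried to the next generation.
That pool (₹168,000) is divided at the grandchildren's generation equally among Delphine and Miko: ₹84,000 each.

Miko receives ₹84,000.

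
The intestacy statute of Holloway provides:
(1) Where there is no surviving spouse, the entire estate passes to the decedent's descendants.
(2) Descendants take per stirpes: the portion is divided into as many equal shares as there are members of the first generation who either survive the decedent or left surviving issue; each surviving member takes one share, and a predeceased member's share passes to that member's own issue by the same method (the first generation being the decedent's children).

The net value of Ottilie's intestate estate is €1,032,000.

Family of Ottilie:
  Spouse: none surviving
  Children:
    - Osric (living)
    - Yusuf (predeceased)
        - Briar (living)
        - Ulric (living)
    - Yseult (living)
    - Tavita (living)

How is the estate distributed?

The entire €1,032,000 passes to the descendants.
That amount (€1,032,000) is divided into 4 shares of €258,000: Osric, Yseult, and Tavita each take €258,000; Yusuf's €258,000 share passes to Yusuf's issue.
Yusuf's share (€258,000) is divided into 2 shares of €129,000: Briar and Ulric each take €129,000.

Osric: €258,000; Briar: €129,000; Ulric: €129,000; Yseult: €258,000; Tavita: €258,000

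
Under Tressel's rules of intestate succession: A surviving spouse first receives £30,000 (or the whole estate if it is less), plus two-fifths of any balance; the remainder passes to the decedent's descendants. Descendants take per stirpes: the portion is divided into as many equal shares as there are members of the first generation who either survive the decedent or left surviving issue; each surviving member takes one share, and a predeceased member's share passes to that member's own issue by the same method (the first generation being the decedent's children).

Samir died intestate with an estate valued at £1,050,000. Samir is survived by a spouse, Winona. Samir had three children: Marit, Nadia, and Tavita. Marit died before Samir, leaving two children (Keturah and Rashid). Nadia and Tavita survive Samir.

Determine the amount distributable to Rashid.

Winona first takes £30,000, leaving a balance of £1,020,000. Winona then takes two-fifths of the balance (£408,000), for a total of £438,000. The remaining £612,000 passes to the descendants.
The descendants' portion (£612,000) is divided into 3 shares of £204,000: Nadia and Tavita each take £204,000; Marit's £204,000 share passes to Marit's issue.
Marit's share (£204,000) is divided into 2 shares of £102,000: Keturah and Rashid each take £102,000.

Rashid receives £102,000.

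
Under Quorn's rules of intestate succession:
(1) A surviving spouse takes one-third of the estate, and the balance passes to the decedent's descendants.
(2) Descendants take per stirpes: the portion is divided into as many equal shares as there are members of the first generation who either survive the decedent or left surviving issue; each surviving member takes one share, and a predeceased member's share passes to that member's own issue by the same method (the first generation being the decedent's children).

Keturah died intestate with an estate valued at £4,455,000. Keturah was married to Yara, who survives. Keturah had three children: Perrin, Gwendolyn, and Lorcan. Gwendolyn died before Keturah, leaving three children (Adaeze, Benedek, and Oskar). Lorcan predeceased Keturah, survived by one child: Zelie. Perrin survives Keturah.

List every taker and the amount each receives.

Yara takes one-third of £4,455,000 = £1,485,000. The remaining £2,970,000 passes to the descendants.
The descendants' portion (£2,970,000) is divided into 3 shares of £990,000: Perrin takes £990,000; Gwendolyn's £990,000 share passes to Gwendolyn's issue; Lorcan's £990,000 share passes to Lorcan's issue.
Gwendolyn's share (£990,000) is divided into 3 shares of £330,000: Adaeze, Benedek, and Oskar each take £330,000.
Lorcan's share (£990,000) passes entirely to Zelie.

Yara: £1,485,000; Perrin: £990,000; Adaeze: £330,000; Benedek: £330,000; Oskar: £330,000; Zelie: £990,000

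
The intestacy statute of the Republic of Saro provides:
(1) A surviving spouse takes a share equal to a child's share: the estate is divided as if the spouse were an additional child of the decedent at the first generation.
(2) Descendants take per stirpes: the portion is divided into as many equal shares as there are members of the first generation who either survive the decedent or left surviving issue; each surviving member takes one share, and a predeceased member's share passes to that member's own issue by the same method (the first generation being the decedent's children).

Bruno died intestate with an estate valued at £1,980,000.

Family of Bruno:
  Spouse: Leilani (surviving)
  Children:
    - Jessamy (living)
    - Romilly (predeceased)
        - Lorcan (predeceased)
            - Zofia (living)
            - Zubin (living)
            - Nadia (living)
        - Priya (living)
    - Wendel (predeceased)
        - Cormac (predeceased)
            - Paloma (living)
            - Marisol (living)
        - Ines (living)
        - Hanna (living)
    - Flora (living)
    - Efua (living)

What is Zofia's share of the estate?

Zofia receives £55,000.

The spouse counts as an additional share at the children's level, so there are 6 primary shares of £330,000. Leilani takes one such share (£330,000).
The children's combined portion (£1,650,000) is divided into 5 shares of £330,000: Jessamy, Flora, and Efua each take £330,000; Romilly's £330,000 share passes to Romilly's issue; Wendel's £330,000 share passes to Wendel's issue.
Romilly's share (£330,000) is divided into 2 shares of £165,000: Priya takes £165,000; Lorcan's £165,000 share passes to Lorcan's issue.
Lorcan's share (£165,000) is divided into 3 shares of £55,000: Zofia, Zubin, and Nadia each take £55,000.
Wendel's share (£330,000) is divided into 3 shares of £110,000: Ines and Hanna each take £110,000; Cormac's £110,000 share passes to Cormac's issue.
Cormac's share (£110,000) is divided into 2 shares of £55,000: Paloma and Marisol each take £55,000.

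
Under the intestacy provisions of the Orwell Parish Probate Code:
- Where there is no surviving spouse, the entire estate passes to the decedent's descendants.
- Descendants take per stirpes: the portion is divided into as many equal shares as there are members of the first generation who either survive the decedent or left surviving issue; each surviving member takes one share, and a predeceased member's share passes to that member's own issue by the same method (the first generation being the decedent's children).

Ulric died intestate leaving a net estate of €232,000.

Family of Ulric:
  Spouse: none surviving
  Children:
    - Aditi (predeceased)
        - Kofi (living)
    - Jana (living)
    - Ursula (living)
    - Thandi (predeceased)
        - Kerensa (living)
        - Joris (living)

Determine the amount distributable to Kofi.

The entire €232,000 passes to the descendants.
That amount (€232,000) is divided into 4 shares of €58,000: Jana and Ursula each take €58,000; Aditi's €58,000 share passes to Aditi's issue; Thandi's €58,000 share passes to Thandi's issue.
Aditi's share (€58,000) passes entirely to Kofi.
Thandi's share (€58,000) is divided into 2 shares of €29,000: Kerensa and Joris each take €29,000.

Kofi receives €58,000.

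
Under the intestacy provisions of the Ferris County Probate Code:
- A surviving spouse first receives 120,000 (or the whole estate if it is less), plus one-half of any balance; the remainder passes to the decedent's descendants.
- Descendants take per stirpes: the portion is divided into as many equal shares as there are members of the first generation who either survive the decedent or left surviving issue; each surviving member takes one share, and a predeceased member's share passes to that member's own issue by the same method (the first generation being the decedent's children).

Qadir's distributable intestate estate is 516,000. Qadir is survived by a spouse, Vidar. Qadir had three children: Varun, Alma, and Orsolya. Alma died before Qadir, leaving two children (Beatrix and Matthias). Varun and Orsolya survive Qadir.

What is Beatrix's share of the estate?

Vidar first takes 120,000, leaving a balance of 396,000. Vidar then takes one-half of the balance (198,000), for a total of 318,000. The remaining 198,000 passes to the descendants.
The descendants' portion (198,000) is divided into 3 shares of 66,000: Varun and Orsolya each take 66,000; Alma's 66,000 share passes to Alma's issue.
Alma's share (66,000) is divided into 2 shares of 33,000: Beatrix and Matthias each take 33,000.

Beatrix receives 33,000.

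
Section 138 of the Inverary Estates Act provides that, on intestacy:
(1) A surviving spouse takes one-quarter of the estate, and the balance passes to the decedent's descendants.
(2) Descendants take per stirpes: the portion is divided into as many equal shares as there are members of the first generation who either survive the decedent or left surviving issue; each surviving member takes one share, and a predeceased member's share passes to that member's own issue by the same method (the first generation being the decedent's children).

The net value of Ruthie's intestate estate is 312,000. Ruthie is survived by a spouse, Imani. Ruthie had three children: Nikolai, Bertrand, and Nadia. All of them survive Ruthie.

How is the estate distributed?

Imani takes one-quarter of 312,000 = 78,000. The remaining 234,000 passes to the descendants.
The descendants' portion (234,000) is divided into 3 shares of 78,000: Nikolai, Bertrand, and Nadia each take 78,000.

Imani: 78,000; Nikolai: 78,000; Bertrand: 78,000; Nadia: 78,000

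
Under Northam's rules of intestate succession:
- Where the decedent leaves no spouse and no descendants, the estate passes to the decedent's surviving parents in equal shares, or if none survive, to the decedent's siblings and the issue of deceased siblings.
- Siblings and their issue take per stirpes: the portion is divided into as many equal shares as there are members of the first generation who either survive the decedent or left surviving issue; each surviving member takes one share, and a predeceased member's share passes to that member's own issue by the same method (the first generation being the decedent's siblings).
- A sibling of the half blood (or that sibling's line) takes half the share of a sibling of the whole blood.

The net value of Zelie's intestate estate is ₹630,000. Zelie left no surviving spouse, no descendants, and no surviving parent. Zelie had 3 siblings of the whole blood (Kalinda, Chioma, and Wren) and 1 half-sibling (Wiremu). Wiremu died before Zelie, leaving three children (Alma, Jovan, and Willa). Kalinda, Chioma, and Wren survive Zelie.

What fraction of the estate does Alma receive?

The entire ₹630,000 passes to the siblings and their issue.
Counting each half-blood sibling's line as half a unit, there are 7/2 units in ₹630,000, so one unit is ₹180,000. Whole-blood lines (Kalinda, Chioma, and Wren) take ₹180,000 each; half-blood lines (Wiremu) take ₹90,000 each.
Wiremu's share (₹90,000) is divided into 3 shares of ₹30,000: Alma, Jovan, and Willa each take ₹30,000.

Alma receives 1/21 of the estate.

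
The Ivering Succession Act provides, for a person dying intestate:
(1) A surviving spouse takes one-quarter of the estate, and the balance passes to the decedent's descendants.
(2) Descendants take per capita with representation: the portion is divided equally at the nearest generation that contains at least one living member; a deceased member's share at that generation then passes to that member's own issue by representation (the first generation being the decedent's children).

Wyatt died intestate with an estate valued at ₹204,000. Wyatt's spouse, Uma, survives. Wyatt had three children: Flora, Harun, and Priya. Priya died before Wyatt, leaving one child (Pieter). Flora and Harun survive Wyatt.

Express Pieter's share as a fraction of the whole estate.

Uma takes one-quarter of ₹204,000 = ₹51,000. The remaining ₹153,000 passes to the descendants.
The descendants' portion (₹153,000) is divided into 3 shares of ₹51,000: Flora and Harun each take ₹51,000; Priya's ₹51,000 share passes to Priya's issue.
Priya's share (₹51,000) passes entirely to Pieter.

Pieter receives 1/4 of the estate.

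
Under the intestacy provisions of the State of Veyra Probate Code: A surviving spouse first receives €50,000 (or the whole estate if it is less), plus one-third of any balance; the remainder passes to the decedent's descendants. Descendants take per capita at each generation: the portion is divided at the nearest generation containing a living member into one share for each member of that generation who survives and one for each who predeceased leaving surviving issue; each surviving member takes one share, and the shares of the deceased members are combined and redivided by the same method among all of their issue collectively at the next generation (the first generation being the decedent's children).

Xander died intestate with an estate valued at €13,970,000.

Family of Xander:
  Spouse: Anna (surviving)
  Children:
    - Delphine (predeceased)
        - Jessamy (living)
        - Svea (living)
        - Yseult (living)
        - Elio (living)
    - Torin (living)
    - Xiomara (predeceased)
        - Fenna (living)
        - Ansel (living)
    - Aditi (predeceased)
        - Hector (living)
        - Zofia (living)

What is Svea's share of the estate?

Svea receives €870,000.

Anna first takes €50,000, leaving a balance of €13,920,000. Anna then takes one-third of the balance (€4,640,000), for a total of €4,690,000. The remaining €9,280,000 passes to the descendants.
The descendants' portion (€9,280,000) is divided at the children's generation into 4 shares of €2,320,000. Torin takes €2,320,000. The 3 shares of the deceased (Delphine, Xiomara, and Aditi) are combined into a pool of €6,960,000.
That pool (€6,960,000) is divided at the grandchildren's generation equally among Jessamy, Svea, Yseult, Elio, Fenna, Ansel, Hector, and Zofia: €870,000 each.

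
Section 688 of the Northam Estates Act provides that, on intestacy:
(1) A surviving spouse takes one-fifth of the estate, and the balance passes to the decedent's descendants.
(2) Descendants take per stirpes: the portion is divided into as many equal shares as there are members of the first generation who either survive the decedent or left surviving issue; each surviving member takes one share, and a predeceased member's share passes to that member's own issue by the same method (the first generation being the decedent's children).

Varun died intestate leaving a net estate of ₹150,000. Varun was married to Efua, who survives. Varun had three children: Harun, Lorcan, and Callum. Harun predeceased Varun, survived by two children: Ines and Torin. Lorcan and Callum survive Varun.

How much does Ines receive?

Ines receives ₹20,000.

Efua takes one-fifth of ₹150,000 = ₹30,000. The remaining ₹120,000 passes to the descendants.
The descendants' portion (₹120,000) is divided into 3 shares of ₹40,000: Lorcan and Callum each take ₹40,000; Harun's ₹40,000 share passes to Harun's issue.
Harun's share (₹40,000) is divided into 2 shares of ₹20,000: Ines and Torin each take ₹20,000.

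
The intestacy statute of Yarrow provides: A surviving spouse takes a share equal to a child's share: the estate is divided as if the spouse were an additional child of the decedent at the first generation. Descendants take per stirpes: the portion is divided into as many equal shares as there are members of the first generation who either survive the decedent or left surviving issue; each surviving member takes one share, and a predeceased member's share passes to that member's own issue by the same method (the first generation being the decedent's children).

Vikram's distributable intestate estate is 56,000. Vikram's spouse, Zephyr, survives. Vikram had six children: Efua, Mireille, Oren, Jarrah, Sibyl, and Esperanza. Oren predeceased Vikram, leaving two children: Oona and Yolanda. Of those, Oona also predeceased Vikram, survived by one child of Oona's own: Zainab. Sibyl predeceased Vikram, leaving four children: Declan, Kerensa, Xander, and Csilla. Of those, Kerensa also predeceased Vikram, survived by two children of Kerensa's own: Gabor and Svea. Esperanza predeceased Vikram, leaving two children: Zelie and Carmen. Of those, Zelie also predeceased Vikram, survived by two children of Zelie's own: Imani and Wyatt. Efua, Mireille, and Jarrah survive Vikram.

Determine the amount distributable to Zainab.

Zainab receives 4,000.

The spouse counts as an additional share at the children's level, so there are 7 primary shares of 8,000. Zephyr takes one such share (8,000).
The children's combined portion (48,000) is divided into 6 shares of 8,000: Efua, Mireille, and Jarrah each take 8,000; Oren's 8,000 share passes to Oren's issue; Sibyl's 8,000 share passes to Sibyl's issue; Esperanza's 8,000 share passes to Esperanza's issue.
Oren's share (8,000) is divided into 2 shares of 4,000: Yolanda takes 4,000; Oona's 4,000 share passes to Oona's issue.
Oona's share (4,000) passes entirely to Zainab.
Sibyl's share (8,000) is divided into 4 shares of 2,000: Declan, Xander, and Csilla each take 2,000; Kerensa's 2,000 share passes to Kerensa's issue.
Kerensa's share (2,000) is divided into 2 shares of 1,000: Gabor and Svea each take 1,000.
Esperanza's share (8,000) is divided into 2 shares of 4,000: Carmen takes 4,000; Zelie's 4,000 share passes to Zelie's issue.
Zelie's share (4,000) is divided into 2 shares of 2,000: Imani and Wyatt each take 2,000.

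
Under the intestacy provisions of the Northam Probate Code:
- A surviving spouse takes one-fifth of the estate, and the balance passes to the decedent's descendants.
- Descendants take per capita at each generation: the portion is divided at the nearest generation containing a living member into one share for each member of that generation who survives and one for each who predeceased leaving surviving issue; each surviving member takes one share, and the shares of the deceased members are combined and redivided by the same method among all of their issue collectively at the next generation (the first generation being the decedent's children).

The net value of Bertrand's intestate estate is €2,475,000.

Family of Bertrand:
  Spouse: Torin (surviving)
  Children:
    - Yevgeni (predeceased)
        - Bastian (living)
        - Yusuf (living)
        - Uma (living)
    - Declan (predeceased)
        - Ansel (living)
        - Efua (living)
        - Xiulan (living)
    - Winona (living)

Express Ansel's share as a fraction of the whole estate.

Ansel receives 4/45 of the estate.

Torin takes one-fifth of €2,475,000 = €495,000. The remaining €1,980,000 passes to the descendants.
The descendants' portion (€1,980,000) is divided at the children's generation into 3 shares of €660,000. Winona takes €660,000. The 2 shares of the deceased (Yevgeni and Declan) are combined into a pool of €1,320,000.
That pool (€1,320,000) is divided at the grandchildren's generation equally among Bastian, Yusuf, Uma, Ansel, Efua, and Xiulan: €220,000 each.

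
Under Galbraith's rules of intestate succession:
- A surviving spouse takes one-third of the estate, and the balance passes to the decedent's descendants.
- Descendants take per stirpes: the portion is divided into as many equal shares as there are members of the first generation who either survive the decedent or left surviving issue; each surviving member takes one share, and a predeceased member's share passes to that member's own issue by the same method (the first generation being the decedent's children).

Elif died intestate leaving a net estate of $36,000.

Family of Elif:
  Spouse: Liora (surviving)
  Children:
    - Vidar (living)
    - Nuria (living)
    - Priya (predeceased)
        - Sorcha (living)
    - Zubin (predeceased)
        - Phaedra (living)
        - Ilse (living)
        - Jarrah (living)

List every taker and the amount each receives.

Liora: $12,000; Vidar: $6,000; Nuria: $6,000; Sorcha: $6,000; Phaedra: $2,000; Ilse: $2,000; Jarrah: $2,000

Liora takes one-third of $36,000 = $12,000. The remaining $24,000 passes to the descendants.
The descendants' portion ($24,000) is divided into 4 shares of $6,000: Vidar and Nuria each take $6,000; Priya's $6,000 share passes to Priya's issue; Zubin's $6,000 share passes to Zubin's issue.
Priya's share ($6,000) passes entirely to Sorcha.
Zubin's share ($6,000) is divided into 3 shares of $2,000: Phaedra, Ilse, and Jarrah each take $2,000.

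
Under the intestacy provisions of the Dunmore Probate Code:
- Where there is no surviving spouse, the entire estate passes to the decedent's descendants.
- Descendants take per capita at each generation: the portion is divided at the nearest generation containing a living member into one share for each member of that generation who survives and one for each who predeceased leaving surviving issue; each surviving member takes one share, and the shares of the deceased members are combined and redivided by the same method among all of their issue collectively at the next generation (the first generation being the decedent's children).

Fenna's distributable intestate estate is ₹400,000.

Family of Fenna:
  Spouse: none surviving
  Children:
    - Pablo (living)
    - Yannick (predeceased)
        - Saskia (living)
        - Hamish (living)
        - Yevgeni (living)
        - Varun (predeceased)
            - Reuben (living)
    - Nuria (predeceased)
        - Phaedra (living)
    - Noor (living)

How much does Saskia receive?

Saskia receives ₹40,000.

The entire ₹400,000 passes to the descendants.
That amount (₹400,000) is divided at the children's generation into 4 shares of ₹100,000. Pablo and Noor each take ₹100,000. The 2 shares of the deceased (Yannick and Nuria) are combined into a pool of ₹200,000.
That pool (₹200,000) is divided at the grandchildren's generation into 5 shares of ₹40,000. Saskia, Hamish, Yevgeni, and Phaedra each take ₹40,000. The remaining share for the deceased Varun (₹40,000) is carried to the next generation.
That pool (₹40,000) passes entirely to Reuben, the sole taker at the great-grandchildren's generation.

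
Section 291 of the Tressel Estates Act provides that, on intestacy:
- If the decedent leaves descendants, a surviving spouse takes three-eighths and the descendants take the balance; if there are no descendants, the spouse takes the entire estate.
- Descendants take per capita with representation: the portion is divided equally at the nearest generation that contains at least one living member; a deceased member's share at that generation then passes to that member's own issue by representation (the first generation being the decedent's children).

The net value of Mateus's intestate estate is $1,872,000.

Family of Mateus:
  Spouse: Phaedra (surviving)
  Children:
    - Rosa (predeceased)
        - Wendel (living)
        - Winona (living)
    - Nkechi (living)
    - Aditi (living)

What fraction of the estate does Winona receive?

Winona receives 5/48 of the estate.

Phaedra takes three-eighths of $1,872,000 = $702,000. The remaining $1,170,000 passes to the descendants.
The descendants' portion ($1,170,000) is divided into 3 shares of $390,000: Nkechi and Aditi each take $390,000; Rosa's $390,000 share passes to Rosa's issue.
Rosa's share ($390,000) is divided into 2 shares of $195,000: Wendel and Winona each take $195,000.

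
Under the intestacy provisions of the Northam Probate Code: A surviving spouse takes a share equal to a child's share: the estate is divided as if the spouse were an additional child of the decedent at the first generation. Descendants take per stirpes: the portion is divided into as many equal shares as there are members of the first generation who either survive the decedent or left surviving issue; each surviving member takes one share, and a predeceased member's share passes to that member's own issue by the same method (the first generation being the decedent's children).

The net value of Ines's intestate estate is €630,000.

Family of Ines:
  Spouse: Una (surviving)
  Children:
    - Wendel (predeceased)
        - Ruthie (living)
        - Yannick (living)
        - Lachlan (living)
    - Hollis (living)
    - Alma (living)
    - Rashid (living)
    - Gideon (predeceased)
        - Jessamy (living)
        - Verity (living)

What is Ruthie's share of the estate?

Ruthie receives €35,000.

The spouse counts as an additional share at the children's level, so there are 6 primary shares of €105,000. Una takes one such share (€105,000).
The children's combined portion (€525,000) is divided into 5 shares of €105,000: Hollis, Alma, and Rashid each take €105,000; Wendel's €105,000 share passes to Wendel's issue; Gideon's €105,000 share passes to Gideon's issue.
Wendel's share (€105,000) is divided into 3 shares of €35,000: Ruthie, Yannick, and Lachlan each take €35,000.
Gideon's share (€105,000) is divided into 2 shares of €52,500: Jessamy and Verity each take €52,500.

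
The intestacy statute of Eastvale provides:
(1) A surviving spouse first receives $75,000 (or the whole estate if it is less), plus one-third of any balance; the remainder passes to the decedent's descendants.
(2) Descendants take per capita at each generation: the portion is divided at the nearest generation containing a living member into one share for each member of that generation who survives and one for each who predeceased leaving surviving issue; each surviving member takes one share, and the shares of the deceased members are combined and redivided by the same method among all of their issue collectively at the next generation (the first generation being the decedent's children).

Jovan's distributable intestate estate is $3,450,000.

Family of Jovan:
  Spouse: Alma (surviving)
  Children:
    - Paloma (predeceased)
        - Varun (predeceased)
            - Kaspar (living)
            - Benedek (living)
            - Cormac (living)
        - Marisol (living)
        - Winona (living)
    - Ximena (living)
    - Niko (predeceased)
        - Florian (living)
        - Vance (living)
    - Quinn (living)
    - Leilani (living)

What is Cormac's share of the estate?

Cormac receives $60,000.

Alma first takes $75,000, leaving a balance of $3,375,000. Alma then takes one-third of the balance ($1,125,000), for a total of $1,200,000. The remaining $2,250,000 passes to the descendants.
The descendants' portion ($2,250,000) is divided at the children's generation into 5 shares of $450,000. Ximena, Quinn, and Leilani each take $450,000. The 2 shares of the deceased (Paloma and Niko) are combined into a pool of $900,000.
That pool ($900,000) is divided at the grandchildren's generation into 5 shares of $180,000. Marisol, Winona, Florian, and Vance each take $180,000. The remaining share for the deceased Varun ($180,000) is carried to the next generation.
That pool ($180,000) is divided at the great-grandchildren's generation equally among Kaspar, Benedek, and Cormac: $60,000 each.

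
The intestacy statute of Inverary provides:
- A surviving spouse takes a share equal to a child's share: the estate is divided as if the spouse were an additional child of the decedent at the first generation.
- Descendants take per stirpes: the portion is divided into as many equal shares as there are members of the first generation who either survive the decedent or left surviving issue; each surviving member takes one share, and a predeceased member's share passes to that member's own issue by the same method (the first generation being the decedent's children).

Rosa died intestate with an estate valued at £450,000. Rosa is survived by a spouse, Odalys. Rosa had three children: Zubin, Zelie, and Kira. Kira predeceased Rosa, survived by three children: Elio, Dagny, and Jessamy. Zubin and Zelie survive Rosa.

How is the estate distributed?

Odalys: £112,500; Zubin: £112,500; Zelie: £112,500; Elio: £37,500; Dagny: £37,500; Jessamy: £37,500

The spouse counts as an additional share at the children's level, so there are 4 primary shares of £112,500. Odalys takes one such share (£112,500).
The children's combined portion (£337,500) is divided into 3 shares of £112,500: Zubin and Zelie each take £112,500; Kira's £112,500 share passes to Kira's issue.
Kira's share (£112,500) is divided into 3 shares of £37,500: Elio, Dagny, and Jessamy each take £37,500.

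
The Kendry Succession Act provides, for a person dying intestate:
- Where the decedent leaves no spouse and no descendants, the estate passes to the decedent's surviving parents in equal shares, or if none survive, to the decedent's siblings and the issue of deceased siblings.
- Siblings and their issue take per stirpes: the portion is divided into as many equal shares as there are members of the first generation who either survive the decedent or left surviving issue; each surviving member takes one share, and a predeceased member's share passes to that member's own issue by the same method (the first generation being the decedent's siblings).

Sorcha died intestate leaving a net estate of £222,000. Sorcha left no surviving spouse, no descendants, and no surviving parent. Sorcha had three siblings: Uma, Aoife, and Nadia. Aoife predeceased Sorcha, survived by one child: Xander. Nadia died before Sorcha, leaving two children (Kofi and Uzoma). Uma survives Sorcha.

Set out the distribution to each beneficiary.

Uma: £74,000; Xander: £74,000; Kofi: £37,000; Uzoma: £37,000

The entire £222,000 passes to the siblings and their issue.
That amount (£222,000) is divided into 3 shares of £74,000: Uma takes £74,000; Aoife's £74,000 share passes to Aoife's issue; Nadia's £74,000 share passes to Nadia's issue.
Aoife's share (£74,000) passes entirely to Xander.
Nadia's share (£74,000) is divided into 2 shares of £37,000: Kofi and Uzoma each take £37,000.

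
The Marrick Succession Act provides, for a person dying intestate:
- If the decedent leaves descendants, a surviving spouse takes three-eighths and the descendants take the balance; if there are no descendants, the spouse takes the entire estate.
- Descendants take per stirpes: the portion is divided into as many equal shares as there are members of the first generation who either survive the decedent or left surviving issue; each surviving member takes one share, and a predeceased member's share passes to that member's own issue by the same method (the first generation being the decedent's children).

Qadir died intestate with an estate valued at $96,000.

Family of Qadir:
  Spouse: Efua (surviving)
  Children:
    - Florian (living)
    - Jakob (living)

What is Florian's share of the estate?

Florian receives $30,000.

Efua takes three-eighths of $96,000 = $36,000. The remaining $60,000 passes to the descendants.
The descendants' portion ($60,000) is divided into 2 shares of $30,000: Florian and Jakob each take $30,000.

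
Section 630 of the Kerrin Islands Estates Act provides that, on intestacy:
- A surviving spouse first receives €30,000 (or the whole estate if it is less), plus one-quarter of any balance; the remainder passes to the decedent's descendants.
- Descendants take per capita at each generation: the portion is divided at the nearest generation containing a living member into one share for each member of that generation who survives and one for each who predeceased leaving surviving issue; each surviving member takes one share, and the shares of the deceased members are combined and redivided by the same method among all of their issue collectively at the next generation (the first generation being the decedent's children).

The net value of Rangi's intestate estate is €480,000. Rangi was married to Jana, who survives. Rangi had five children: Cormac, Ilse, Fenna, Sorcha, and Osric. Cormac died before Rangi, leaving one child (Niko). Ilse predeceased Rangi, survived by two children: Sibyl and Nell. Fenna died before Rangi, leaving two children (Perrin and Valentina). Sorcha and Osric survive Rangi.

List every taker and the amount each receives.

Jana first takes €30,000, leaving a balance of €450,000. Jana then takes one-quarter of the balance (€112,500), for a total of €142,500. The remaining €337,500 passes to the descendants.
The descendants' portion (€337,500) is divided at the children's generation into 5 shares of €67,500. Sorcha and Osric each take €67,500. The 3 shares of the deceased (Cormac, Ilse, and Fenna) are combined into a pool of €202,500.
That pool (€202,500) is divided at the grandchildren's generation equally among Niko, Sibyl, Nell, Perrin, and Valentina: €40,500 each.

Jana: €142,500; Niko: €40,500; Sibyl: €40,500; Nell: €40,500; Perrin: €40,500; Valentina: €40,500; Sorcha: €67,500; Osric: €67,500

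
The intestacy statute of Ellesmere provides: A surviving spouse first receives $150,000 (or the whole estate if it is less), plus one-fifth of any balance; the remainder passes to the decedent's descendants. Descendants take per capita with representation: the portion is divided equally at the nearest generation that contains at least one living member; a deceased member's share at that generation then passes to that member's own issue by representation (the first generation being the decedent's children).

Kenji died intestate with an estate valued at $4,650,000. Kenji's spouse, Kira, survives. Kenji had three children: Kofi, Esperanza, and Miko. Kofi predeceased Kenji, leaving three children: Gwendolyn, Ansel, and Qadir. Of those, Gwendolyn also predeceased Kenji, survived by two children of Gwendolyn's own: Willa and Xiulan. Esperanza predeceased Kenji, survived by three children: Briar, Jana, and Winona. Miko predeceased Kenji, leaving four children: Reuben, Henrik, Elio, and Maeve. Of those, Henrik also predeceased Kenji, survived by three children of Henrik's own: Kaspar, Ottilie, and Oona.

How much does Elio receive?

Kira first takes $150,000, leaving a balance of $4,500,000. Kira then takes one-fifth of the balance ($900,000), for a total of $1,050,000. The remaining $3,600,000 passes to the descendants.
No child survives, so the initial division is made at the grandchildren's generation.
The descendants' portion ($3,600,000) is divided into 10 shares of $360,000: Ansel, Qadir, Briar, Jana, Winona, Reuben, Elio, and Maeve each take $360,000; Gwendolyn's $360,000 share passes to Gwendolyn's issue; Henrik's $360,000 share passes to Henrik's issue.
Gwendolyn's share ($360,000) is divided into 2 shares of $180,000: Willa and Xiulan each take $180,000.
Henrik's share ($360,000) is divided into 3 shares of $120,000: Kaspar, Ottilie, and Oona each take $120,000.

Elio receives $360,000.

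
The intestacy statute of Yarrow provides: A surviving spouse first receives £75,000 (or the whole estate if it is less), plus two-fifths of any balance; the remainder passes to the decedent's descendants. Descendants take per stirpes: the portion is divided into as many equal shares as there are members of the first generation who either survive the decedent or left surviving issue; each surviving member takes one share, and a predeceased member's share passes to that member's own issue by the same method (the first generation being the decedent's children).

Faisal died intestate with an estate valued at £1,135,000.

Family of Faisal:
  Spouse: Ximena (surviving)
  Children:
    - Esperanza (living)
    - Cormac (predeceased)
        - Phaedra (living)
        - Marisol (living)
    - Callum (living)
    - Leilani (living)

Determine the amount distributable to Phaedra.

Ximena first takes £75,000, leaving a balance of £1,060,000. Ximena then takes two-fifths of the balance (£424,000), for a total of £499,000. The remaining £636,000 passes to the descendants.
The descendants' portion (£636,000) is divided into 4 shares of £159,000: Esperanza, Callum, and Leilani each take £159,000; Cormac's £159,000 share passes to Cormac's issue.
Cormac's share (£159,000) is divided into 2 shares of £79,500: Phaedra and Marisol each take £79,500.

Phaedra receives £79,500.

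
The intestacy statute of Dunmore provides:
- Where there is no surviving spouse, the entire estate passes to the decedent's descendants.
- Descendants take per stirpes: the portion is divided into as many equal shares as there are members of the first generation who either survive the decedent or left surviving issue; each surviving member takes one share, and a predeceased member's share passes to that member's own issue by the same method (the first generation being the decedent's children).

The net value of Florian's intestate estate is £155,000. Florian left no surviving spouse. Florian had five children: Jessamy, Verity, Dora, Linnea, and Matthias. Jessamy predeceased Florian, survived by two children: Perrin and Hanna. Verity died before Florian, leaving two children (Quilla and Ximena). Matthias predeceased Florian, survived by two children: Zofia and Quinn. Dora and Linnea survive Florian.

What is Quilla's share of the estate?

The entire £155,000 passes to the descendants.
That amount (£155,000) is divided into 5 shares of £31,000: Dora and Linnea each take £31,000; Jessamy's £31,000 share passes to Jessamy's issue; Verity's £31,000 share passes to Verity's issue; Matthias's £31,000 share passes to Matthias's issue.
Jessamy's share (£31,000) is divided into 2 shares of £15,500: Perrin and Hanna each take £15,500.
Verity's share (£31,000) is divided into 2 shares of £15,500: Quilla and Ximena each take £15,500.
Matthias's share (£31,000) is divided into 2 shares of £15,500: Zofia and Quinn each take £15,500.

Quilla receives £15,500.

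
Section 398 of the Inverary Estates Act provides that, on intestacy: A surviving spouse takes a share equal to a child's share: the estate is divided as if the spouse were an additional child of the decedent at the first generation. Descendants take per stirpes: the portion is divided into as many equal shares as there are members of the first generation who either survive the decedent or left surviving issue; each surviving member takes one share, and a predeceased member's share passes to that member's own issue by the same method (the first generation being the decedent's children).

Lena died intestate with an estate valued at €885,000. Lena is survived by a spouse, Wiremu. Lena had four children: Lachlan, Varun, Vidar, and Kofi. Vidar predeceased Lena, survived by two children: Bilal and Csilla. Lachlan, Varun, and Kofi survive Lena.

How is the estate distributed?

The spouse counts as an additional share at the children's level, so there are 5 primary shares of €177,000. Wiremu takes one such share (€177,000).
The children's combined portion (€708,000) is divided into 4 shares of €177,000: Lachlan, Varun, and Kofi each take €177,000; Vidar's €177,000 share passes to Vidar's issue.
Vidar's share (€177,000) is divided into 2 shares of €88,500: Bilal and Csilla each take €88,500.

Wiremu: €177,000; Lachlan: €177,000; Varun: €177,000; Bilal: €88,500; Csilla: €88,500; Kofi: €177,000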